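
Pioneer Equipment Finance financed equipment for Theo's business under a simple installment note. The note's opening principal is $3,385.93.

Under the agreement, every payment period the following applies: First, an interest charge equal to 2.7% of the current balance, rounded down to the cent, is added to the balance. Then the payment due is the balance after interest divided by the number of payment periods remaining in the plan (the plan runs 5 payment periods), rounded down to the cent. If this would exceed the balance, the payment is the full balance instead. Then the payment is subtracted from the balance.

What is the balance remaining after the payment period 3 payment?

$1,467.07

Payment period 1: opening $3,385.93; interest $91.42 → $3,477.35; payment $695.47; balance $2,781.88
Payment period 2: opening $2,781.88; interest $75.11 → $2,856.99; payment $714.24; balance $2,142.75
Payment period 3: opening $2,142.75; interest $57.85 → $2,200.60; payment $733.53; balance $1,467.07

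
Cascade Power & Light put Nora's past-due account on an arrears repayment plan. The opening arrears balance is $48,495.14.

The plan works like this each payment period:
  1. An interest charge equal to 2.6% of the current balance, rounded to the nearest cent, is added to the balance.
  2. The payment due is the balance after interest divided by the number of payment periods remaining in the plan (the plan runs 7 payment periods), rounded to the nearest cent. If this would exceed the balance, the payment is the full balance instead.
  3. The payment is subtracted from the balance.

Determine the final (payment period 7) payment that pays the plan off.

Payment period 1: opening $48,495.14; interest $1,260.87 → $49,756.01; payment $7,108.00; balance $42,648.01
Payment period 2: opening $42,648.01; interest $1,108.85 → $43,756.86; payment $7,292.81; balance $36,464.05
Payment period 3: opening $36,464.05; interest $948.07 → $37,412.12; payment $7,482.42; balance $29,929.70
Payment period 4: opening $29,929.70; interest $778.17 → $30,707.87; payment $7,676.97; balance $23,030.90
Payment period 5: opening $23,030.90; interest $598.80 → $23,629.70; payment $7,876.57; balance $15,753.13
Payment period 6: opening $15,753.13; interest $409.58 → $16,162.71; payment $8,081.36; balance $8,081.35
Payment period 7: opening $8,081.35; interest $210.12 → $8,291.47; payment $8,291.47; balance $0.00

$8,291.47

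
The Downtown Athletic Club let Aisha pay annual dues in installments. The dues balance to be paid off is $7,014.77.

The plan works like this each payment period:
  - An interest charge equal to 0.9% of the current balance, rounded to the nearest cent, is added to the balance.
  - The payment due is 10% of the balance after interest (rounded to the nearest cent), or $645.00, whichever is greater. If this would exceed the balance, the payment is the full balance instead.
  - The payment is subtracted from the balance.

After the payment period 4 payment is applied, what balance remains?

$4,591.19

# | Opening | Interest | Payment | End bal
1 | $7,014.77 | $63.13 | $707.79 | $6,370.11
2 | $6,370.11 | $57.33 | $645.00 | $5,782.44
3 | $5,782.44 | $52.04 | $645.00 | $5,189.48
4 | $5,189.48 | $46.71 | $645.00 | $4,591.19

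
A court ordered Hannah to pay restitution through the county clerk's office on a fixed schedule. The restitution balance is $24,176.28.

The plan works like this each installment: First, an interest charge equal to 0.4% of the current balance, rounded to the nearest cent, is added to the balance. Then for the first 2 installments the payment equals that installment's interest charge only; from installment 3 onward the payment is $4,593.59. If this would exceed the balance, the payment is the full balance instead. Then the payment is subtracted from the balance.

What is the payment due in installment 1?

Installment 1: $24,176.28 +$96.71 interest = $24,272.99; pay $96.71 → $24,176.28

$96.71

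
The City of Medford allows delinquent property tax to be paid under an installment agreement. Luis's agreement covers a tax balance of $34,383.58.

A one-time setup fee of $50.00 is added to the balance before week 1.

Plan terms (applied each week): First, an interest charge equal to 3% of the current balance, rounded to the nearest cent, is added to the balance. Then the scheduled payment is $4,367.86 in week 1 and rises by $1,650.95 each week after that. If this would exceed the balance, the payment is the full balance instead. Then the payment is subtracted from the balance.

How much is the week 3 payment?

$7,669.76

Week 1: opening $34,433.58; interest $1,033.01 → $35,466.59; payment $4,367.86; balance $31,098.73
Week 2: opening $31,098.73; interest $932.96 → $32,031.69; payment $6,018.81; balance $26,012.88
Week 3: opening $26,012.88; interest $780.39 → $26,793.27; payment $7,669.76; balance $19,123.51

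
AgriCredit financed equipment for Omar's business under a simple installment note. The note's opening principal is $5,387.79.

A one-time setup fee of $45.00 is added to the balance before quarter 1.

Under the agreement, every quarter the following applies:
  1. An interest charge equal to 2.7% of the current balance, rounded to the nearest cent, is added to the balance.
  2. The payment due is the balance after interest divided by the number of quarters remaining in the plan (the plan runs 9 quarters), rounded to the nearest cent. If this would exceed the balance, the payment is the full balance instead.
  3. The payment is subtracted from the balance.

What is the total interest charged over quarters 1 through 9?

Quarter 1: opening $5,432.79; interest $146.69 → $5,579.48; payment $619.94; balance $4,959.54
Quarter 2: opening $4,959.54; interest $133.91 → $5,093.45; payment $636.68; balance $4,456.77
Quarter 3: opening $4,456.77; interest $120.33 → $4,577.10; payment $653.87; balance $3,923.23
Quarter 4: opening $3,923.23; interest $105.93 → $4,029.16; payment $671.53; balance $3,357.63
Quarter 5: opening $3,357.63; interest $90.66 → $3,448.29; payment $689.66; balance $2,758.63
Quarter 6: opening $2,758.63; interest $74.48 → $2,833.11; payment $708.28; balance $2,124.83
Quarter 7: opening $2,124.83; interest $57.37 → $2,182.20; payment $727.40; balance $1,454.80
Quarter 8: opening $1,454.80; interest $39.28 → $1,494.08; payment $747.04; balance $747.04
Quarter 9: opening $747.04; interest $20.17 → $767.21; payment $767.21; balance $0.00
Total interest: $146.69 + $133.91 + $120.33 + $105.93 + $90.66 + $74.48 + $57.37 + $39.28 + $20.17 = $788.82

$788.82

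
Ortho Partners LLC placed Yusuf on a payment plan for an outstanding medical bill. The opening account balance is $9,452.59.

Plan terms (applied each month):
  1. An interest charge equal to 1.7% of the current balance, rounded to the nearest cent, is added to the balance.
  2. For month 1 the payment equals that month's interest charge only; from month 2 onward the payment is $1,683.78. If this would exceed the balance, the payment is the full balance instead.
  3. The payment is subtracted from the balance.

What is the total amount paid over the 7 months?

Month 1: opening $9,452.59; interest $160.69 → $9,613.28; payment $160.69; balance $9,452.59
Month 2: opening $9,452.59; interest $160.69 → $9,613.28; payment $1,683.78; balance $7,929.50
Month 3: opening $7,929.50; interest $134.80 → $8,064.30; payment $1,683.78; balance $6,380.52
Month 4: opening $6,380.52; interest $108.47 → $6,488.99; payment $1,683.78; balance $4,805.21
Month 5: opening $4,805.21; interest $81.69 → $4,886.90; payment $1,683.78; balance $3,203.12
Month 6: opening $3,203.12; interest $54.45 → $3,257.57; payment $1,683.78; balance $1,573.79
Month 7: opening $1,573.79; interest $26.75 → $1,600.54; payment $1,600.54; balance $0.00
Total paid: $10,180.13

$10,180.13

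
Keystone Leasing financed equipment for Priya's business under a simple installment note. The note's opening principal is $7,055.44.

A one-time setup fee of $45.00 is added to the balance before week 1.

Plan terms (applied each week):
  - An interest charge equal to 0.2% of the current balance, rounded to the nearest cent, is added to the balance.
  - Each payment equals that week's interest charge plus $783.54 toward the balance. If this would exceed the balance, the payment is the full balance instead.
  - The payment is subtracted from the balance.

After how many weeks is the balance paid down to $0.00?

10

Week 1: opening $7,100.44; interest $14.20 → $7,114.64; payment $797.74; balance $6,316.90
Week 2: opening $6,316.90; interest $12.63 → $6,329.53; payment $796.17; balance $5,533.36
Week 3: opening $5,533.36; interest $11.07 → $5,544.43; payment $794.61; balance $4,749.82
Week 4: opening $4,749.82; interest $9.50 → $4,759.32; payment $793.04; balance $3,966.28
Week 5: opening $3,966.28; interest $7.93 → $3,974.21; payment $791.47; balance $3,182.74
Week 6: opening $3,182.74; interest $6.37 → $3,189.11; payment $789.91; balance $2,399.20
Week 7: opening $2,399.20; interest $4.80 → $2,404.00; payment $788.34; balance $1,615.66
Week 8: opening $1,615.66; interest $3.23 → $1,618.89; payment $786.77; balance $832.12
Week 9: opening $832.12; interest $1.66 → $833.78; payment $785.20; balance $48.58
Week 10: opening $48.58; interest $0.10 → $48.68; payment $48.68; balance $0.00
Balance reaches $0.00 in week 10.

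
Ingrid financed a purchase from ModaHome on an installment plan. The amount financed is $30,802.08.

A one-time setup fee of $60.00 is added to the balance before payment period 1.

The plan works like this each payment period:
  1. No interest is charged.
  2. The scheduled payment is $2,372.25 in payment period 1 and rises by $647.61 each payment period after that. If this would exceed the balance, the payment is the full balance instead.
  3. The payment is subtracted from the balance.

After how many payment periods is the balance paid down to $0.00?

8

Payment period 1: $30,862.08 − $2,372.25 → $28,489.83
Payment period 2: $28,489.83 − $3,019.86 → $25,469.97
Payment period 3: $25,469.97 − $3,667.47 → $21,802.50
Payment period 4: $21,802.50 − $4,315.08 → $17,487.42
Payment period 5: $17,487.42 − $4,962.69 → $12,524.73
Payment period 6: $12,524.73 − $5,610.30 → $6,914.43
Payment period 7: $6,914.43 − $6,257.91 → $656.52
Payment period 8: $656.52 − $656.52 → $0.00
Balance reaches $0.00 in payment period 8.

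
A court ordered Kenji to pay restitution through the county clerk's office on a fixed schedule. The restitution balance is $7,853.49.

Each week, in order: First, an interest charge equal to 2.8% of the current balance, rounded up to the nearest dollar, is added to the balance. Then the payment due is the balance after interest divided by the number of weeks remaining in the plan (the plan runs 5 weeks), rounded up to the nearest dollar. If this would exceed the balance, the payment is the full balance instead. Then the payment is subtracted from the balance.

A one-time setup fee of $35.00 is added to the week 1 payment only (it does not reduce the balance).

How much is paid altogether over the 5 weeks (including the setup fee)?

$8,575.49

# | Opening | Interest | Payment | Fee | End bal
1 | $7,853.49 | $220.00 | $1,615.00 | $35.00 | $6,458.49
2 | $6,458.49 | $181.00 | $1,660.00 | — | $4,979.49
3 | $4,979.49 | $140.00 | $1,707.00 | — | $3,412.49
4 | $3,412.49 | $96.00 | $1,755.00 | — | $1,753.49
5 | $1,753.49 | $50.00 | $1,803.49 | — | $0.00
Total paid: $8,575.49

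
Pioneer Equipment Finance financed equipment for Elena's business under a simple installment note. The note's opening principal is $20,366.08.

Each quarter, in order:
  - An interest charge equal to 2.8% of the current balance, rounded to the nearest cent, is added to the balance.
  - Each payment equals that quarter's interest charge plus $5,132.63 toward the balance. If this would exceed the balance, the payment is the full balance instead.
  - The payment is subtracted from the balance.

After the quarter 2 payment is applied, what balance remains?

# | Opening | Interest | Payment | End bal
1 | $20,366.08 | $570.25 | $5,702.88 | $15,233.45
2 | $15,233.45 | $426.54 | $5,559.17 | $10,100.82

$10,100.82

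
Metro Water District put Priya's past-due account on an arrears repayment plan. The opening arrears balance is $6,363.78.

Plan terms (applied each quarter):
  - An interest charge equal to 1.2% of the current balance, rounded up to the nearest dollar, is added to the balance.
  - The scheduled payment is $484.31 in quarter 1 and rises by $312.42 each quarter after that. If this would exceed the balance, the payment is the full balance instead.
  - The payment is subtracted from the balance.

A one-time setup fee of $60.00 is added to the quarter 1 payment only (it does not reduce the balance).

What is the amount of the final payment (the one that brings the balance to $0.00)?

# | Opening | Interest | Payment | Fee | End bal
1 | $6,363.78 | $77.00 | $484.31 | $60.00 | $5,956.47
2 | $5,956.47 | $72.00 | $796.73 | — | $5,231.74
3 | $5,231.74 | $63.00 | $1,109.15 | — | $4,185.59
4 | $4,185.59 | $51.00 | $1,421.57 | — | $2,815.02
5 | $2,815.02 | $34.00 | $1,733.99 | — | $1,115.03
6 | $1,115.03 | $14.00 | $1,129.03 | — | $0.00

$1,129.03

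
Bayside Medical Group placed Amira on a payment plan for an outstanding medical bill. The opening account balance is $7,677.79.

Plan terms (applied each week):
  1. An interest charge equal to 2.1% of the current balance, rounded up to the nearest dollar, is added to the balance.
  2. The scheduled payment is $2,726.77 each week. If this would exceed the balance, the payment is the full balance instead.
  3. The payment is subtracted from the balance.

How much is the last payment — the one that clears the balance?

Week 1: opening $7,677.79; interest $162.00 → $7,839.79; payment $2,726.77; balance $5,113.02
Week 2: opening $5,113.02; interest $108.00 → $5,221.02; payment $2,726.77; balance $2,494.25
Week 3: opening $2,494.25; interest $53.00 → $2,547.25; payment $2,547.25; balance $0.00

$2,547.25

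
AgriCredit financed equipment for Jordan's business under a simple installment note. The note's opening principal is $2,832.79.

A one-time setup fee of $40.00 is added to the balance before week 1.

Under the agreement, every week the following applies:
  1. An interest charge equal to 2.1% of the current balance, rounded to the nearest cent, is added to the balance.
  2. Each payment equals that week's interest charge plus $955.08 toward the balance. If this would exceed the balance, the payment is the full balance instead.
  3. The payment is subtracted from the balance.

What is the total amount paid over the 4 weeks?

Week 1: opening $2,872.79; interest $60.33 → $2,933.12; payment $1,015.41; balance $1,917.71
Week 2: opening $1,917.71; interest $40.27 → $1,957.98; payment $995.35; balance $962.63
Week 3: opening $962.63; interest $20.22 → $982.85; payment $975.30; balance $7.55
Week 4: opening $7.55; interest $0.16 → $7.71; payment $7.71; balance $0.00
Total paid: $2,993.77

$2,993.77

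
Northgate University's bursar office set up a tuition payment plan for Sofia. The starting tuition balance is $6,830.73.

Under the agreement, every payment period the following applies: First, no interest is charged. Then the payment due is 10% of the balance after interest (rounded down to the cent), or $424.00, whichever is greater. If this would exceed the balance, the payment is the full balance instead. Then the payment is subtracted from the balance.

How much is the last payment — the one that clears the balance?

# | Opening | Payment | End bal
1 | $6,830.73 | $683.07 | $6,147.66
2 | $6,147.66 | $614.76 | $5,532.90
3 | $5,532.90 | $553.29 | $4,979.61
4 | $4,979.61 | $497.96 | $4,481.65
5 | $4,481.65 | $448.16 | $4,033.49
6 | $4,033.49 | $424.00 | $3,609.49
7 | $3,609.49 | $424.00 | $3,185.49
8 | $3,185.49 | $424.00 | $2,761.49
9 | $2,761.49 | $424.00 | $2,337.49
10 | $2,337.49 | $424.00 | $1,913.49
11 | $1,913.49 | $424.00 | $1,489.49
12 | $1,489.49 | $424.00 | $1,065.49
13 | $1,065.49 | $424.00 | $641.49
14 | $641.49 | $424.00 | $217.49
15 | $217.49 | $217.49 | $0.00

$217.49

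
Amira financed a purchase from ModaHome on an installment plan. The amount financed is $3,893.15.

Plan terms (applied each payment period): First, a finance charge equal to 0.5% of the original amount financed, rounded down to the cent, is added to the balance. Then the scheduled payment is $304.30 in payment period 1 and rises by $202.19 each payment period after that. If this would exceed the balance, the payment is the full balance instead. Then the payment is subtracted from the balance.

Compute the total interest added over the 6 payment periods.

$116.76

Payment period 1: opening $3,893.15; interest $19.46 → $3,912.61; payment $304.30; balance $3,608.31
Payment period 2: opening $3,608.31; interest $19.46 → $3,627.77; payment $506.49; balance $3,121.28
Payment period 3: opening $3,121.28; interest $19.46 → $3,140.74; payment $708.68; balance $2,432.06
Payment period 4: opening $2,432.06; interest $19.46 → $2,451.52; payment $910.87; balance $1,540.65
Payment period 5: opening $1,540.65; interest $19.46 → $1,560.11; payment $1,113.06; balance $447.05
Payment period 6: opening $447.05; interest $19.46 → $466.51; payment $466.51; balance $0.00
Total interest: $19.46 + $19.46 + $19.46 + $19.46 + $19.46 + $19.46 = $116.76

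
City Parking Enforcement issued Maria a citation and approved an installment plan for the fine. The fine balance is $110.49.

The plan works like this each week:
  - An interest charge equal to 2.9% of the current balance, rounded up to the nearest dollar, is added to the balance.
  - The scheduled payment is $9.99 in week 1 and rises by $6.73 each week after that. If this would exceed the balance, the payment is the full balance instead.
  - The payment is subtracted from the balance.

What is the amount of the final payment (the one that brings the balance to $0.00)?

$10.24

# | Opening | Interest | Payment | End bal
1 | $110.49 | $4.00 | $9.99 | $104.50
2 | $104.50 | $4.00 | $16.72 | $91.78
3 | $91.78 | $3.00 | $23.45 | $71.33
4 | $71.33 | $3.00 | $30.18 | $44.15
5 | $44.15 | $2.00 | $36.91 | $9.24
6 | $9.24 | $1.00 | $10.24 | $0.00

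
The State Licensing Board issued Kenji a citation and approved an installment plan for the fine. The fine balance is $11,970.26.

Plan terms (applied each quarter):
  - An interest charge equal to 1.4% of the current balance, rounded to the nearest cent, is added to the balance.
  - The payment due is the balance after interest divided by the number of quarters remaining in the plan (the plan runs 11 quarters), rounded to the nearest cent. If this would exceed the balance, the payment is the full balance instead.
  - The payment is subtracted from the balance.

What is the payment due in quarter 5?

# | Opening | Interest | Payment | End bal
1 | $11,970.26 | $167.58 | $1,103.44 | $11,034.40
2 | $11,034.40 | $154.48 | $1,118.89 | $10,069.99
3 | $10,069.99 | $140.98 | $1,134.55 | $9,076.42
4 | $9,076.42 | $127.07 | $1,150.44 | $8,053.05
5 | $8,053.05 | $112.74 | $1,166.54 | $6,999.25

$1,166.54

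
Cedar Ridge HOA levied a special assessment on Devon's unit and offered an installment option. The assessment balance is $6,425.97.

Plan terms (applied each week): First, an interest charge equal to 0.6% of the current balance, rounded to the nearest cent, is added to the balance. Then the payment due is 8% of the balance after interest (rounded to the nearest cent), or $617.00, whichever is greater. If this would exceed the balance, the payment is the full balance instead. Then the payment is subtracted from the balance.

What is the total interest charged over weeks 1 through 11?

$229.76

# | Opening | Interest | Payment | End bal
1 | $6,425.97 | $38.56 | $617.00 | $5,847.53
2 | $5,847.53 | $35.09 | $617.00 | $5,265.62
3 | $5,265.62 | $31.59 | $617.00 | $4,680.21
4 | $4,680.21 | $28.08 | $617.00 | $4,091.29
5 | $4,091.29 | $24.55 | $617.00 | $3,498.84
6 | $3,498.84 | $20.99 | $617.00 | $2,902.83
7 | $2,902.83 | $17.42 | $617.00 | $2,303.25
8 | $2,303.25 | $13.82 | $617.00 | $1,700.07
9 | $1,700.07 | $10.20 | $617.00 | $1,093.27
10 | $1,093.27 | $6.56 | $617.00 | $482.83
11 | $482.83 | $2.90 | $485.73 | $0.00
Total interest: $38.56 + $35.09 + $31.59 + $28.08 + $24.55 + $20.99 + $17.42 + $13.82 + $10.20 + $6.56 + $2.90 = $229.76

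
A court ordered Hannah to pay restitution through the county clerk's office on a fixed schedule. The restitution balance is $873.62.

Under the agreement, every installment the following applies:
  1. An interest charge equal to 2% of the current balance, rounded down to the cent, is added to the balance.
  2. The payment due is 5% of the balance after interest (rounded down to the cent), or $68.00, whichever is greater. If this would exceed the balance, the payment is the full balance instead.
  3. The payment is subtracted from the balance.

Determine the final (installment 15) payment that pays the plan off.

Installment 1: $873.62 +$17.47 interest = $891.09; pay $68.00 → $823.09
Installment 2: $823.09 +$16.46 interest = $839.55; pay $68.00 → $771.55
Installment 3: $771.55 +$15.43 interest = $786.98; pay $68.00 → $718.98
Installment 4: $718.98 +$14.37 interest = $733.35; pay $68.00 → $665.35
Installment 5: $665.35 +$13.30 interest = $678.65; pay $68.00 → $610.65
Installment 6: $610.65 +$12.21 interest = $622.86; pay $68.00 → $554.86
Installment 7: $554.86 +$11.09 interest = $565.95; pay $68.00 → $497.95
Installment 8: $497.95 +$9.95 interest = $507.90; pay $68.00 → $439.90
Installment 9: $439.90 +$8.79 interest = $448.69; pay $68.00 → $380.69
Installment 10: $380.69 +$7.61 interest = $388.30; pay $68.00 → $320.30
Installment 11: $320.30 +$6.40 interest = $326.70; pay $68.00 → $258.70
Installment 12: $258.70 +$5.17 interest = $263.87; pay $68.00 → $195.87
Installment 13: $195.87 +$3.91 interest = $199.78; pay $68.00 → $131.78
Installment 14: $131.78 +$2.63 interest = $134.41; pay $68.00 → $66.41
Installment 15: $66.41 +$1.32 interest = $67.73; pay $67.73 → $0.00

$67.73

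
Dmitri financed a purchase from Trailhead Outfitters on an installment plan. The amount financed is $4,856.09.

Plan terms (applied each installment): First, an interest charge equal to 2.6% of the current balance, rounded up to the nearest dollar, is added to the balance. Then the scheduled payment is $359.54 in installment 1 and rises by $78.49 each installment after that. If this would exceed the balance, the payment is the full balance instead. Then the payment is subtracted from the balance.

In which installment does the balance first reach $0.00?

Installment 1: opening $4,856.09; interest $127.00 → $4,983.09; payment $359.54; balance $4,623.55
Installment 2: opening $4,623.55; interest $121.00 → $4,744.55; payment $438.03; balance $4,306.52
Installment 3: opening $4,306.52; interest $112.00 → $4,418.52; payment $516.52; balance $3,902.00
Installment 4: opening $3,902.00; interest $102.00 → $4,004.00; payment $595.01; balance $3,408.99
Installment 5: opening $3,408.99; interest $89.00 → $3,497.99; payment $673.50; balance $2,824.49
Installment 6: opening $2,824.49; interest $74.00 → $2,898.49; payment $751.99; balance $2,146.50
Installment 7: opening $2,146.50; interest $56.00 → $2,202.50; payment $830.48; balance $1,372.02
Installment 8: opening $1,372.02; interest $36.00 → $1,408.02; payment $908.97; balance $499.05
Installment 9: opening $499.05; interest $13.00 → $512.05; payment $512.05; balance $0.00
Balance reaches $0.00 in installment 9.

9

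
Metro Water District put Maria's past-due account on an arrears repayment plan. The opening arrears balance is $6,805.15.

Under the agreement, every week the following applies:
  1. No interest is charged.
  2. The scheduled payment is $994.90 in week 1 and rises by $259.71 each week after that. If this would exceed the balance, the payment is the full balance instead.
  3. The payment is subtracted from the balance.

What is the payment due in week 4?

$1,774.03

Week 1: opening $6,805.15; payment $994.90; balance $5,810.25
Week 2: opening $5,810.25; payment $1,254.61; balance $4,555.64
Week 3: opening $4,555.64; payment $1,514.32; balance $3,041.32
Week 4: opening $3,041.32; payment $1,774.03; balance $1,267.29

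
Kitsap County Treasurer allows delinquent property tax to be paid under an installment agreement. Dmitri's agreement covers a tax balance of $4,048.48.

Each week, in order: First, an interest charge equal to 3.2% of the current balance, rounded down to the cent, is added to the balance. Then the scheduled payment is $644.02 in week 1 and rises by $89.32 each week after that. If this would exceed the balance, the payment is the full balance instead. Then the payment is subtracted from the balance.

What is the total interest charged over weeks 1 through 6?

Week 1: opening $4,048.48; interest $129.55 → $4,178.03; payment $644.02; balance $3,534.01
Week 2: opening $3,534.01; interest $113.08 → $3,647.09; payment $733.34; balance $2,913.75
Week 3: opening $2,913.75; interest $93.24 → $3,006.99; payment $822.66; balance $2,184.33
Week 4: opening $2,184.33; interest $69.89 → $2,254.22; payment $911.98; balance $1,342.24
Week 5: opening $1,342.24; interest $42.95 → $1,385.19; payment $1,001.30; balance $383.89
Week 6: opening $383.89; interest $12.28 → $396.17; payment $396.17; balance $0.00
Total interest: $129.55 + $113.08 + $93.24 + $69.89 + $42.95 + $12.28 = $460.99

$460.99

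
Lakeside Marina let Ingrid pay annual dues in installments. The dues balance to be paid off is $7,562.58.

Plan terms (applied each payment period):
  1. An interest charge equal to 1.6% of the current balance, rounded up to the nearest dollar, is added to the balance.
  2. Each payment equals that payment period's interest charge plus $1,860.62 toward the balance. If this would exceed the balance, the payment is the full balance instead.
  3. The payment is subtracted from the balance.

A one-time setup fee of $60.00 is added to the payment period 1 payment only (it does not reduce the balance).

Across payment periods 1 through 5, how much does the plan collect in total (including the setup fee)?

Payment period 1: opening $7,562.58; interest $122.00 → $7,684.58; payment $1,982.62 (+ $60.00 fee); balance $5,701.96
Payment period 2: opening $5,701.96; interest $92.00 → $5,793.96; payment $1,952.62; balance $3,841.34
Payment period 3: opening $3,841.34; interest $62.00 → $3,903.34; payment $1,922.62; balance $1,980.72
Payment period 4: opening $1,980.72; interest $32.00 → $2,012.72; payment $1,892.62; balance $120.10
Payment period 5: opening $120.10; interest $2.00 → $122.10; payment $122.10; balance $0.00
Total paid: $7,932.58

$7,932.58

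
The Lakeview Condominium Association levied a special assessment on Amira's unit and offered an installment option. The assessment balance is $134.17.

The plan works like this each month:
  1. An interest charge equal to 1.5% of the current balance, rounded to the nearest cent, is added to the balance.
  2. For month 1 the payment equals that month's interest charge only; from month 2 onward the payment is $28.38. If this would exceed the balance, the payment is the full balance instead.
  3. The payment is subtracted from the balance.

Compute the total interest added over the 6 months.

Month 1: opening $134.17; interest $2.01 → $136.18; payment $2.01; balance $134.17
Month 2: opening $134.17; interest $2.01 → $136.18; payment $28.38; balance $107.80
Month 3: opening $107.80; interest $1.62 → $109.42; payment $28.38; balance $81.04
Month 4: opening $81.04; interest $1.22 → $82.26; payment $28.38; balance $53.88
Month 5: opening $53.88; interest $0.81 → $54.69; payment $28.38; balance $26.31
Month 6: opening $26.31; interest $0.39 → $26.70; payment $26.70; balance $0.00
Total interest: $2.01 + $2.01 + $1.62 + $1.22 + $0.81 + $0.39 = $8.06

$8.06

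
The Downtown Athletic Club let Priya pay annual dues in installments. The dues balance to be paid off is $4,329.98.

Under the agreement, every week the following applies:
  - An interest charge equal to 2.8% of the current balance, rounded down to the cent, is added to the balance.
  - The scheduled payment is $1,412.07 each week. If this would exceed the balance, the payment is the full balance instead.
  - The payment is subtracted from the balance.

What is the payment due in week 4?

# | Opening | Interest | Payment | End bal
1 | $4,329.98 | $121.23 | $1,412.07 | $3,039.14
2 | $3,039.14 | $85.09 | $1,412.07 | $1,712.16
3 | $1,712.16 | $47.94 | $1,412.07 | $348.03
4 | $348.03 | $9.74 | $357.77 | $0.00

$357.77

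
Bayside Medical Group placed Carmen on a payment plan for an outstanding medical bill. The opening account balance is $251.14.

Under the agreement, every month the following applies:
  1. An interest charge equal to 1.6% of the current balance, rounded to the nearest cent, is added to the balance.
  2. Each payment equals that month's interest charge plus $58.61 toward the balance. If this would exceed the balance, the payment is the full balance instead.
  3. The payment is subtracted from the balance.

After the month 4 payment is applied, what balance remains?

$16.70

# | Opening | Interest | Payment | End bal
1 | $251.14 | $4.02 | $62.63 | $192.53
2 | $192.53 | $3.08 | $61.69 | $133.92
3 | $133.92 | $2.14 | $60.75 | $75.31
4 | $75.31 | $1.20 | $59.81 | $16.70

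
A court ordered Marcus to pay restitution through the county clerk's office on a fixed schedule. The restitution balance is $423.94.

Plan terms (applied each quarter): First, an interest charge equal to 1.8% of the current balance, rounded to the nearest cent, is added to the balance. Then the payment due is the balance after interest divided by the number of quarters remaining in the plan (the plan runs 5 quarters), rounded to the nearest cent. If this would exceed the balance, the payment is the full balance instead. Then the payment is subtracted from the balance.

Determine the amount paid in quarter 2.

Quarter 1: opening $423.94; interest $7.63 → $431.57; payment $86.31; balance $345.26
Quarter 2: opening $345.26; interest $6.21 → $351.47; payment $87.87; balance $263.60

$87.87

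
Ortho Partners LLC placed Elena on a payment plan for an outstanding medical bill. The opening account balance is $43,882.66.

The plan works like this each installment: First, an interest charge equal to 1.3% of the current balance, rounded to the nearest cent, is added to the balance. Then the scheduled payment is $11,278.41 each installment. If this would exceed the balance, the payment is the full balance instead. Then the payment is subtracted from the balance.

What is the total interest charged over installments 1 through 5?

# | Opening | Interest | Payment | End bal
1 | $43,882.66 | $570.47 | $11,278.41 | $33,174.72
2 | $33,174.72 | $431.27 | $11,278.41 | $22,327.58
3 | $22,327.58 | $290.26 | $11,278.41 | $11,339.43
4 | $11,339.43 | $147.41 | $11,278.41 | $208.43
5 | $208.43 | $2.71 | $211.14 | $0.00
Total interest: $570.47 + $431.27 + $290.26 + $147.41 + $2.71 = $1,442.12

$1,442.12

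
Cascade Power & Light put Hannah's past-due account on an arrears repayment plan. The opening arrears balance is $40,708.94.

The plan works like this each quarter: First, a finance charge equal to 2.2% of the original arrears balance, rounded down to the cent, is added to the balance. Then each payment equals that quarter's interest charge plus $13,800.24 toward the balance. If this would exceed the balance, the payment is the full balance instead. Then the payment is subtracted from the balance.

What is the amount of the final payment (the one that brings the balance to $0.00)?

Quarter 1: opening $40,708.94; interest $895.59 → $41,604.53; payment $14,695.83; balance $26,908.70
Quarter 2: opening $26,908.70; interest $895.59 → $27,804.29; payment $14,695.83; balance $13,108.46
Quarter 3: opening $13,108.46; interest $895.59 → $14,004.05; payment $14,004.05; balance $0.00

$14,004.05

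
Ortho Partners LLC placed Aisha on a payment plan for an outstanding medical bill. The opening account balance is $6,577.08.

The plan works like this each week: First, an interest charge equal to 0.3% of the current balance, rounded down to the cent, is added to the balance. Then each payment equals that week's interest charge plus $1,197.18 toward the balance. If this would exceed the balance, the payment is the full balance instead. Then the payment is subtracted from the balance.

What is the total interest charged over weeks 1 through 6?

Week 1: opening $6,577.08; interest $19.73 → $6,596.81; payment $1,216.91; balance $5,379.90
Week 2: opening $5,379.90; interest $16.13 → $5,396.03; payment $1,213.31; balance $4,182.72
Week 3: opening $4,182.72; interest $12.54 → $4,195.26; payment $1,209.72; balance $2,985.54
Week 4: opening $2,985.54; interest $8.95 → $2,994.49; payment $1,206.13; balance $1,788.36
Week 5: opening $1,788.36; interest $5.36 → $1,793.72; payment $1,202.54; balance $591.18
Week 6: opening $591.18; interest $1.77 → $592.95; payment $592.95; balance $0.00
Total interest: $19.73 + $16.13 + $12.54 + $8.95 + $5.36 + $1.77 = $64.48

$64.48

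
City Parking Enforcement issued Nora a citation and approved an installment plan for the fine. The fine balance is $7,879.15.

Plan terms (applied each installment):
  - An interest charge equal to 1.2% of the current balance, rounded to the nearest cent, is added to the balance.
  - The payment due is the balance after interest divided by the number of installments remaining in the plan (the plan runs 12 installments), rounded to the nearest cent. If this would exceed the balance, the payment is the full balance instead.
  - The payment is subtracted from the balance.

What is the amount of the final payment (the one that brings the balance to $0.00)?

$757.63

# | Opening | Interest | Payment | End bal
1 | $7,879.15 | $94.55 | $664.48 | $7,309.22
2 | $7,309.22 | $87.71 | $672.45 | $6,724.48
3 | $6,724.48 | $80.69 | $680.52 | $6,124.65
4 | $6,124.65 | $73.50 | $688.68 | $5,509.47
5 | $5,509.47 | $66.11 | $696.95 | $4,878.63
6 | $4,878.63 | $58.54 | $705.31 | $4,231.86
7 | $4,231.86 | $50.78 | $713.77 | $3,568.87
8 | $3,568.87 | $42.83 | $722.34 | $2,889.36
9 | $2,889.36 | $34.67 | $731.01 | $2,193.02
10 | $2,193.02 | $26.32 | $739.78 | $1,479.56
11 | $1,479.56 | $17.75 | $748.66 | $748.65
12 | $748.65 | $8.98 | $757.63 | $0.00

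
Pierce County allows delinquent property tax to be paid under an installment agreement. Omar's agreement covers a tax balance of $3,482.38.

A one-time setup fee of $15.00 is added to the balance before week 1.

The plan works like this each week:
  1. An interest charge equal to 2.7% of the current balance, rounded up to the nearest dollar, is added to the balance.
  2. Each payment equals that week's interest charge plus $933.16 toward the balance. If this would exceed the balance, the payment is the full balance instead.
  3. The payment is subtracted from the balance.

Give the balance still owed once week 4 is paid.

$0.00

# | Opening | Interest | Payment | End bal
1 | $3,497.38 | $95.00 | $1,028.16 | $2,564.22
2 | $2,564.22 | $70.00 | $1,003.16 | $1,631.06
3 | $1,631.06 | $45.00 | $978.16 | $697.90
4 | $697.90 | $19.00 | $716.90 | $0.00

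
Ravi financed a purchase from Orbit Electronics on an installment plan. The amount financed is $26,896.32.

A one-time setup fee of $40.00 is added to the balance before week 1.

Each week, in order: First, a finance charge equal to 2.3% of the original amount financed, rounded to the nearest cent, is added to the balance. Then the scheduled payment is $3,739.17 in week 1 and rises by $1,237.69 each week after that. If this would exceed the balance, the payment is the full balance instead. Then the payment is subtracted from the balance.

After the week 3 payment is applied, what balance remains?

$13,861.60

Week 1: opening $26,936.32; interest $618.62 → $27,554.94; payment $3,739.17; balance $23,815.77
Week 2: opening $23,815.77; interest $618.62 → $24,434.39; payment $4,976.86; balance $19,457.53
Week 3: opening $19,457.53; interest $618.62 → $20,076.15; payment $6,214.55; balance $13,861.60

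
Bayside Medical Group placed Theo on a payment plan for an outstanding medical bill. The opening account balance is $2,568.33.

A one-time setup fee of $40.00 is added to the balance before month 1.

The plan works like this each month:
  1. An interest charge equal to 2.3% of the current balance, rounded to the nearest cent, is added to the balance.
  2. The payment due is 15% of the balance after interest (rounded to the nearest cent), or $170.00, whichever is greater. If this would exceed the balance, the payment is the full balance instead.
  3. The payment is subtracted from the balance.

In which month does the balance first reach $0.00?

# | Opening | Interest | Payment | End bal
1 | $2,608.33 | $59.99 | $400.25 | $2,268.07
2 | $2,268.07 | $52.17 | $348.04 | $1,972.20
3 | $1,972.20 | $45.36 | $302.63 | $1,714.93
4 | $1,714.93 | $39.44 | $263.16 | $1,491.21
5 | $1,491.21 | $34.30 | $228.83 | $1,296.68
6 | $1,296.68 | $29.82 | $198.98 | $1,127.52
7 | $1,127.52 | $25.93 | $173.02 | $980.43
8 | $980.43 | $22.55 | $170.00 | $832.98
9 | $832.98 | $19.16 | $170.00 | $682.14
10 | $682.14 | $15.69 | $170.00 | $527.83
11 | $527.83 | $12.14 | $170.00 | $369.97
12 | $369.97 | $8.51 | $170.00 | $208.48
13 | $208.48 | $4.80 | $170.00 | $43.28
14 | $43.28 | $1.00 | $44.28 | $0.00
Balance reaches $0.00 in month 14.

14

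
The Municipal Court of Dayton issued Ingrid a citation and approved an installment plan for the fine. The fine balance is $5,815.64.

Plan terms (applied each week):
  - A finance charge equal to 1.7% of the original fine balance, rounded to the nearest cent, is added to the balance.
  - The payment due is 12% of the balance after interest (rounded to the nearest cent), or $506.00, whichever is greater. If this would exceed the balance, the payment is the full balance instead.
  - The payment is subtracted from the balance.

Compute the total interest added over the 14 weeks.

Week 1: $5,815.64 +$98.87 interest = $5,914.51; pay $709.74 → $5,204.77
Week 2: $5,204.77 +$98.87 interest = $5,303.64; pay $636.44 → $4,667.20
Week 3: $4,667.20 +$98.87 interest = $4,766.07; pay $571.93 → $4,194.14
Week 4: $4,194.14 +$98.87 interest = $4,293.01; pay $515.16 → $3,777.85
Week 5: $3,777.85 +$98.87 interest = $3,876.72; pay $506.00 → $3,370.72
Week 6: $3,370.72 +$98.87 interest = $3,469.59; pay $506.00 → $2,963.59
Week 7: $2,963.59 +$98.87 interest = $3,062.46; pay $506.00 → $2,556.46
Week 8: $2,556.46 +$98.87 interest = $2,655.33; pay $506.00 → $2,149.33
Week 9: $2,149.33 +$98.87 interest = $2,248.20; pay $506.00 → $1,742.20
Week 10: $1,742.20 +$98.87 interest = $1,841.07; pay $506.00 → $1,335.07
Week 11: $1,335.07 +$98.87 interest = $1,433.94; pay $506.00 → $927.94
Week 12: $927.94 +$98.87 interest = $1,026.81; pay $506.00 → $520.81
Week 13: $520.81 +$98.87 interest = $619.68; pay $506.00 → $113.68
Week 14: $113.68 +$98.87 interest = $212.55; pay $212.55 → $0.00
Total interest: $98.87 + $98.87 + $98.87 + $98.87 + $98.87 + $98.87 + $98.87 + $98.87 + $98.87 + $98.87 + $98.87 + $98.87 + $98.87 + $98.87 = $1,384.18

$1,384.18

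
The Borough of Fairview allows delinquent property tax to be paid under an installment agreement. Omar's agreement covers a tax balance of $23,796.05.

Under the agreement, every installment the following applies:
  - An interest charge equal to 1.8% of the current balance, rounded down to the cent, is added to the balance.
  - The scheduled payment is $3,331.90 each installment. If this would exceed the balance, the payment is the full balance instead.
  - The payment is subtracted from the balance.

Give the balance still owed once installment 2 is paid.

Installment 1: $23,796.05 +$428.32 interest = $24,224.37; pay $3,331.90 → $20,892.47
Installment 2: $20,892.47 +$376.06 interest = $21,268.53; pay $3,331.90 → $17,936.63

$17,936.63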